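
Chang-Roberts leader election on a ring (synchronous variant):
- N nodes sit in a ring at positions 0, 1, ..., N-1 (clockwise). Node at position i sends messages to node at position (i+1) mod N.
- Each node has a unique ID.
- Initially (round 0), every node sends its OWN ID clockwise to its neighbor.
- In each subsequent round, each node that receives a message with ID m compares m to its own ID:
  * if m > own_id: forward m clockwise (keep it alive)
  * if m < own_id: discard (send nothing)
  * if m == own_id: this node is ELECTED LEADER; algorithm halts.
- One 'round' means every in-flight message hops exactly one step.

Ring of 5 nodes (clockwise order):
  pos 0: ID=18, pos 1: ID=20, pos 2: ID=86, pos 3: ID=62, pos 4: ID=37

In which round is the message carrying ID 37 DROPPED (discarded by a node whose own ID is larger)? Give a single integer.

Answer: 3

Derivation:
Round 1: pos1(id20) recv 18: drop; pos2(id86) recv 20: drop; pos3(id62) recv 86: fwd; pos4(id37) recv 62: fwd; pos0(id18) recv 37: fwd
Round 2: pos4(id37) recv 86: fwd; pos0(id18) recv 62: fwd; pos1(id20) recv 37: fwd
Round 3: pos0(id18) recv 86: fwd; pos1(id20) recv 62: fwd; pos2(id86) recv 37: drop
Round 4: pos1(id20) recv 86: fwd; pos2(id86) recv 62: drop
Round 5: pos2(id86) recv 86: ELECTED
Message ID 37 originates at pos 4; dropped at pos 2 in round 3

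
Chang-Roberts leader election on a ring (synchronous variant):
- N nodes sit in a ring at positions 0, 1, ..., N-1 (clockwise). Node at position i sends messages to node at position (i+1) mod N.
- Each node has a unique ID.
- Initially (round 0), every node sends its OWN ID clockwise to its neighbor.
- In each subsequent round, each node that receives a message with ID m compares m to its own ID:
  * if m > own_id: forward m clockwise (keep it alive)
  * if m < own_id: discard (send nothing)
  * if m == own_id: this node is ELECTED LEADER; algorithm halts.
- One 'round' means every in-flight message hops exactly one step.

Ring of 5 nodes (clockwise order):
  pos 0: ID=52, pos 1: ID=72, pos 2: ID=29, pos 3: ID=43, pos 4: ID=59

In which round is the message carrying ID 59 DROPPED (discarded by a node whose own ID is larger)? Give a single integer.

Round 1: pos1(id72) recv 52: drop; pos2(id29) recv 72: fwd; pos3(id43) recv 29: drop; pos4(id59) recv 43: drop; pos0(id52) recv 59: fwd
Round 2: pos3(id43) recv 72: fwd; pos1(id72) recv 59: drop
Round 3: pos4(id59) recv 72: fwd
Round 4: pos0(id52) recv 72: fwd
Round 5: pos1(id72) recv 72: ELECTED
Message ID 59 originates at pos 4; dropped at pos 1 in round 2

Answer: 2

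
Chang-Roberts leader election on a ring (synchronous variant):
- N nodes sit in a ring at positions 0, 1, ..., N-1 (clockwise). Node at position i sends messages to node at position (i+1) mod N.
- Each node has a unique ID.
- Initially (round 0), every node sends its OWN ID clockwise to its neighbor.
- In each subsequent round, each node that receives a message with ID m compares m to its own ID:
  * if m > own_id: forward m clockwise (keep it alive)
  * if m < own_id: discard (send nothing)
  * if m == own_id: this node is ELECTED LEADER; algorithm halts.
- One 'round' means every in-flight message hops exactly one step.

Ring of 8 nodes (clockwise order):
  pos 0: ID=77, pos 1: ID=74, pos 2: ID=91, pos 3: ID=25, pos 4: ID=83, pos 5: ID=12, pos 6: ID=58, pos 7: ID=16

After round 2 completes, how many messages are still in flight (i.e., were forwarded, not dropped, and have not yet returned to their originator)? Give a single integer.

Answer: 2

Derivation:
Round 1: pos1(id74) recv 77: fwd; pos2(id91) recv 74: drop; pos3(id25) recv 91: fwd; pos4(id83) recv 25: drop; pos5(id12) recv 83: fwd; pos6(id58) recv 12: drop; pos7(id16) recv 58: fwd; pos0(id77) recv 16: drop
Round 2: pos2(id91) recv 77: drop; pos4(id83) recv 91: fwd; pos6(id58) recv 83: fwd; pos0(id77) recv 58: drop
After round 2: 2 messages still in flight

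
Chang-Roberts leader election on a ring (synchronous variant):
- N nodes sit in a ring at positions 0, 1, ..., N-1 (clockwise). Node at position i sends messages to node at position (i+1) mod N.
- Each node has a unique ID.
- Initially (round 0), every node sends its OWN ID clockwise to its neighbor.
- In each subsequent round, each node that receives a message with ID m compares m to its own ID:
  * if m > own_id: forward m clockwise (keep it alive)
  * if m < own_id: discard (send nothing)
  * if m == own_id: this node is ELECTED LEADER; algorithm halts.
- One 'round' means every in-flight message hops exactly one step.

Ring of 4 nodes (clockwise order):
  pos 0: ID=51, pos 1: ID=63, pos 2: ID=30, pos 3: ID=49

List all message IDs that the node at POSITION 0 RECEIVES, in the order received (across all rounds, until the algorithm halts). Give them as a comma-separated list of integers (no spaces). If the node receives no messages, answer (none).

Round 1: pos1(id63) recv 51: drop; pos2(id30) recv 63: fwd; pos3(id49) recv 30: drop; pos0(id51) recv 49: drop
Round 2: pos3(id49) recv 63: fwd
Round 3: pos0(id51) recv 63: fwd
Round 4: pos1(id63) recv 63: ELECTED

Answer: 49,63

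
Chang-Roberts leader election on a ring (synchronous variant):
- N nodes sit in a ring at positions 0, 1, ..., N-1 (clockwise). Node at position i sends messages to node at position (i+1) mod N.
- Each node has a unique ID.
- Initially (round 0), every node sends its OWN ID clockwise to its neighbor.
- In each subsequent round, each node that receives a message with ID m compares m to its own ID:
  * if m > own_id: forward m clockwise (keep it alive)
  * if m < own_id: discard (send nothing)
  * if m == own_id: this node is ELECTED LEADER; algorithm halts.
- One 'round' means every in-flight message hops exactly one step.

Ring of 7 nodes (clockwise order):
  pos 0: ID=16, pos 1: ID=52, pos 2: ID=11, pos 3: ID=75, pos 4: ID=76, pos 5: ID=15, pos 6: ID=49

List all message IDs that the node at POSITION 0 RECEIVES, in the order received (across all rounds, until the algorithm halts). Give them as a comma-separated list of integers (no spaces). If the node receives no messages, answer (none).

Answer: 49,76

Derivation:
Round 1: pos1(id52) recv 16: drop; pos2(id11) recv 52: fwd; pos3(id75) recv 11: drop; pos4(id76) recv 75: drop; pos5(id15) recv 76: fwd; pos6(id49) recv 15: drop; pos0(id16) recv 49: fwd
Round 2: pos3(id75) recv 52: drop; pos6(id49) recv 76: fwd; pos1(id52) recv 49: drop
Round 3: pos0(id16) recv 76: fwd
Round 4: pos1(id52) recv 76: fwd
Round 5: pos2(id11) recv 76: fwd
Round 6: pos3(id75) recv 76: fwd
Round 7: pos4(id76) recv 76: ELECTED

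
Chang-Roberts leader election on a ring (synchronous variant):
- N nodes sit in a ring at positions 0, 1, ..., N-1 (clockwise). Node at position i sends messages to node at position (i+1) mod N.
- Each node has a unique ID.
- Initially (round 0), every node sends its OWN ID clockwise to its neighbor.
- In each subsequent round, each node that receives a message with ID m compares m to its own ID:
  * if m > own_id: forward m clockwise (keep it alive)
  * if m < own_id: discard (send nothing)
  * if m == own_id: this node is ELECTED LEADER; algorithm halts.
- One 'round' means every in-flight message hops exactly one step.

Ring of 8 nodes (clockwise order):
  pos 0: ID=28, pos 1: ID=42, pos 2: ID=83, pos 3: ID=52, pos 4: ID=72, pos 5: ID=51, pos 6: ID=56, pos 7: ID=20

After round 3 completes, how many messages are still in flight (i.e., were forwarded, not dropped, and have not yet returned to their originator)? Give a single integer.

Answer: 3

Derivation:
Round 1: pos1(id42) recv 28: drop; pos2(id83) recv 42: drop; pos3(id52) recv 83: fwd; pos4(id72) recv 52: drop; pos5(id51) recv 72: fwd; pos6(id56) recv 51: drop; pos7(id20) recv 56: fwd; pos0(id28) recv 20: drop
Round 2: pos4(id72) recv 83: fwd; pos6(id56) recv 72: fwd; pos0(id28) recv 56: fwd
Round 3: pos5(id51) recv 83: fwd; pos7(id20) recv 72: fwd; pos1(id42) recv 56: fwd
After round 3: 3 messages still in flight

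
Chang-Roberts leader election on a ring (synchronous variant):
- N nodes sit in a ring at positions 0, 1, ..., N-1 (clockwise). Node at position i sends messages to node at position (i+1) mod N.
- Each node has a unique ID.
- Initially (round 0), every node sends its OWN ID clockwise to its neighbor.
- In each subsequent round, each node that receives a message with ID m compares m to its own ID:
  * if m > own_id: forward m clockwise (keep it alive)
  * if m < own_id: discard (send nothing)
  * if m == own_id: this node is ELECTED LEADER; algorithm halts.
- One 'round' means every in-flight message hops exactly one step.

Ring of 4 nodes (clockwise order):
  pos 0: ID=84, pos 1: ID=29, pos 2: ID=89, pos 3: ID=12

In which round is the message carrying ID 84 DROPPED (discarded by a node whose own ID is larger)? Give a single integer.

Answer: 2

Derivation:
Round 1: pos1(id29) recv 84: fwd; pos2(id89) recv 29: drop; pos3(id12) recv 89: fwd; pos0(id84) recv 12: drop
Round 2: pos2(id89) recv 84: drop; pos0(id84) recv 89: fwd
Round 3: pos1(id29) recv 89: fwd
Round 4: pos2(id89) recv 89: ELECTED
Message ID 84 originates at pos 0; dropped at pos 2 in round 2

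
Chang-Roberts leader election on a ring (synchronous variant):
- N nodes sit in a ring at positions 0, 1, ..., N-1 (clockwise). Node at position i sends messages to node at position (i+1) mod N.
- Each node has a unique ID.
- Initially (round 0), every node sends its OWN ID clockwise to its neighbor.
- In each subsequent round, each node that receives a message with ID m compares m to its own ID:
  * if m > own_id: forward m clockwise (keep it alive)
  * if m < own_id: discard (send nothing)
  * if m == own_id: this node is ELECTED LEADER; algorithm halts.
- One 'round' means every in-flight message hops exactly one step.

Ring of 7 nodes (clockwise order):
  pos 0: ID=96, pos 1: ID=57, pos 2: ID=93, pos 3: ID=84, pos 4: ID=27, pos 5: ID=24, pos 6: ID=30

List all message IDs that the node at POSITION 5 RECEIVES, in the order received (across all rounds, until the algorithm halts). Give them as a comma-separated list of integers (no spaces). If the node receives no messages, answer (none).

Answer: 27,84,93,96

Derivation:
Round 1: pos1(id57) recv 96: fwd; pos2(id93) recv 57: drop; pos3(id84) recv 93: fwd; pos4(id27) recv 84: fwd; pos5(id24) recv 27: fwd; pos6(id30) recv 24: drop; pos0(id96) recv 30: drop
Round 2: pos2(id93) recv 96: fwd; pos4(id27) recv 93: fwd; pos5(id24) recv 84: fwd; pos6(id30) recv 27: drop
Round 3: pos3(id84) recv 96: fwd; pos5(id24) recv 93: fwd; pos6(id30) recv 84: fwd
Round 4: pos4(id27) recv 96: fwd; pos6(id30) recv 93: fwd; pos0(id96) recv 84: drop
Round 5: pos5(id24) recv 96: fwd; pos0(id96) recv 93: drop
Round 6: pos6(id30) recv 96: fwd
Round 7: pos0(id96) recv 96: ELECTED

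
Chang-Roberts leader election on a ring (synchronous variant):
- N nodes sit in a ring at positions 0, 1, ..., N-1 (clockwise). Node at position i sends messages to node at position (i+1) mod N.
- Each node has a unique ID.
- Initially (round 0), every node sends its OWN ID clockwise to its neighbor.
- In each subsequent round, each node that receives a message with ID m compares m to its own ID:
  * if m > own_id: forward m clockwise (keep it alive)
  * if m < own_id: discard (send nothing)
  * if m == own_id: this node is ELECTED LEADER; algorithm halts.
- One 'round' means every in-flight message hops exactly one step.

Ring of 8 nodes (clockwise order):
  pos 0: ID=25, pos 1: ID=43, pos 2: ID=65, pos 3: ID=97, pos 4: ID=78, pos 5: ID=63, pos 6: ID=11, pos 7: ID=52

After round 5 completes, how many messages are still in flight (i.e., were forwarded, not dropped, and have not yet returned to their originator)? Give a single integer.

Round 1: pos1(id43) recv 25: drop; pos2(id65) recv 43: drop; pos3(id97) recv 65: drop; pos4(id78) recv 97: fwd; pos5(id63) recv 78: fwd; pos6(id11) recv 63: fwd; pos7(id52) recv 11: drop; pos0(id25) recv 52: fwd
Round 2: pos5(id63) recv 97: fwd; pos6(id11) recv 78: fwd; pos7(id52) recv 63: fwd; pos1(id43) recv 52: fwd
Round 3: pos6(id11) recv 97: fwd; pos7(id52) recv 78: fwd; pos0(id25) recv 63: fwd; pos2(id65) recv 52: drop
Round 4: pos7(id52) recv 97: fwd; pos0(id25) recv 78: fwd; pos1(id43) recv 63: fwd
Round 5: pos0(id25) recv 97: fwd; pos1(id43) recv 78: fwd; pos2(id65) recv 63: drop
After round 5: 2 messages still in flight

Answer: 2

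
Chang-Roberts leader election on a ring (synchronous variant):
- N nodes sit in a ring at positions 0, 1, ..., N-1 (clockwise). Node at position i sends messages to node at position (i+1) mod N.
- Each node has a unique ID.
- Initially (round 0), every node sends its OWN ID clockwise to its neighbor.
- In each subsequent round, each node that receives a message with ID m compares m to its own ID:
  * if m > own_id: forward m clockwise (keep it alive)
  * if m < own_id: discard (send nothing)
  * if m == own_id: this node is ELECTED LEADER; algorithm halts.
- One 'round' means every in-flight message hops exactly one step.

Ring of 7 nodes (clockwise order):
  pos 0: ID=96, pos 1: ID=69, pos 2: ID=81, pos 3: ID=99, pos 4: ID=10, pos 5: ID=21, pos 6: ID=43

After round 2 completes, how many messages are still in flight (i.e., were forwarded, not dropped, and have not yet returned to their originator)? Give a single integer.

Round 1: pos1(id69) recv 96: fwd; pos2(id81) recv 69: drop; pos3(id99) recv 81: drop; pos4(id10) recv 99: fwd; pos5(id21) recv 10: drop; pos6(id43) recv 21: drop; pos0(id96) recv 43: drop
Round 2: pos2(id81) recv 96: fwd; pos5(id21) recv 99: fwd
After round 2: 2 messages still in flight

Answer: 2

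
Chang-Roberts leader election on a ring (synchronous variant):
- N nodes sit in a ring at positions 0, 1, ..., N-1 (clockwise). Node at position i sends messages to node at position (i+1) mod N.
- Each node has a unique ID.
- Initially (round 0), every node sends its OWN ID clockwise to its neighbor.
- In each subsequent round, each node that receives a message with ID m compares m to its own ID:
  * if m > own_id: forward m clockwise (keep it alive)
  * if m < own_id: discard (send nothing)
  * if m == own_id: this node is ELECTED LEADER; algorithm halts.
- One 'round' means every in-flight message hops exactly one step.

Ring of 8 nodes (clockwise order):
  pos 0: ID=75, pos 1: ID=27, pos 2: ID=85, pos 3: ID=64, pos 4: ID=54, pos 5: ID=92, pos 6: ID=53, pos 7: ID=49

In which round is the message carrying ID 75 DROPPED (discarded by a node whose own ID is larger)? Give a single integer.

Answer: 2

Derivation:
Round 1: pos1(id27) recv 75: fwd; pos2(id85) recv 27: drop; pos3(id64) recv 85: fwd; pos4(id54) recv 64: fwd; pos5(id92) recv 54: drop; pos6(id53) recv 92: fwd; pos7(id49) recv 53: fwd; pos0(id75) recv 49: drop
Round 2: pos2(id85) recv 75: drop; pos4(id54) recv 85: fwd; pos5(id92) recv 64: drop; pos7(id49) recv 92: fwd; pos0(id75) recv 53: drop
Round 3: pos5(id92) recv 85: drop; pos0(id75) recv 92: fwd
Round 4: pos1(id27) recv 92: fwd
Round 5: pos2(id85) recv 92: fwd
Round 6: pos3(id64) recv 92: fwd
Round 7: pos4(id54) recv 92: fwd
Round 8: pos5(id92) recv 92: ELECTED
Message ID 75 originates at pos 0; dropped at pos 2 in round 2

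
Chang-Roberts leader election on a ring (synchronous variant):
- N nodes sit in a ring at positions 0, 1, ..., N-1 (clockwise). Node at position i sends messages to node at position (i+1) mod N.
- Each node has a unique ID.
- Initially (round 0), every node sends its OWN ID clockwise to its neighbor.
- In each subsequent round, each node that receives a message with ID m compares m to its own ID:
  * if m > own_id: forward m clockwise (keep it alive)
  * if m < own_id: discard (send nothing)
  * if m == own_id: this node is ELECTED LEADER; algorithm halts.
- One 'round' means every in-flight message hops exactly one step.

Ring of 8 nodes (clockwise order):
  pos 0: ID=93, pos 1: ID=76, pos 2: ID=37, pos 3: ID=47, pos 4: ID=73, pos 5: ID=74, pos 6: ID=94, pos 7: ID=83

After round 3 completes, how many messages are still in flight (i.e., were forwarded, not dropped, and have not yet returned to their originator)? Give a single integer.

Round 1: pos1(id76) recv 93: fwd; pos2(id37) recv 76: fwd; pos3(id47) recv 37: drop; pos4(id73) recv 47: drop; pos5(id74) recv 73: drop; pos6(id94) recv 74: drop; pos7(id83) recv 94: fwd; pos0(id93) recv 83: drop
Round 2: pos2(id37) recv 93: fwd; pos3(id47) recv 76: fwd; pos0(id93) recv 94: fwd
Round 3: pos3(id47) recv 93: fwd; pos4(id73) recv 76: fwd; pos1(id76) recv 94: fwd
After round 3: 3 messages still in flight

Answer: 3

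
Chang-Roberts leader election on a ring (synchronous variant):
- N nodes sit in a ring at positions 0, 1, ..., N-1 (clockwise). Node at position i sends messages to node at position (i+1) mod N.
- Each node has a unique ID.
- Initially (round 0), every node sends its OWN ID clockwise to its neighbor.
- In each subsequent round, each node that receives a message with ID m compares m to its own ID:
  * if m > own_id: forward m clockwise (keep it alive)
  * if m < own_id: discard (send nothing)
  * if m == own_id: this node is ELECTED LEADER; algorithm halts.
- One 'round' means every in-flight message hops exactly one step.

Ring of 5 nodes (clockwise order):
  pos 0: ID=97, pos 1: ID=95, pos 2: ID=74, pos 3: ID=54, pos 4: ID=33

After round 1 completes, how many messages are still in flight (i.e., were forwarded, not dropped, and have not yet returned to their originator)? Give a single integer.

Answer: 4

Derivation:
Round 1: pos1(id95) recv 97: fwd; pos2(id74) recv 95: fwd; pos3(id54) recv 74: fwd; pos4(id33) recv 54: fwd; pos0(id97) recv 33: drop
After round 1: 4 messages still in flight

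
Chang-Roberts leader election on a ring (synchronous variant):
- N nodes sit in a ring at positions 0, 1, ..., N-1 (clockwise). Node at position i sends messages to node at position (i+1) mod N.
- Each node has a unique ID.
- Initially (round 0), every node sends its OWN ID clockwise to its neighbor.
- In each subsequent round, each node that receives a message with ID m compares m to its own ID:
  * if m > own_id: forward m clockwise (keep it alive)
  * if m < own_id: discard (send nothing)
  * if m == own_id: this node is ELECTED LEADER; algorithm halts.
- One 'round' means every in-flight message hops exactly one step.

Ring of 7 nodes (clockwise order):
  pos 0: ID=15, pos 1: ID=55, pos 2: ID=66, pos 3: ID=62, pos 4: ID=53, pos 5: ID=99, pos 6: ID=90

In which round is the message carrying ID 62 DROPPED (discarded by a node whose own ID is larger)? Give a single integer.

Answer: 2

Derivation:
Round 1: pos1(id55) recv 15: drop; pos2(id66) recv 55: drop; pos3(id62) recv 66: fwd; pos4(id53) recv 62: fwd; pos5(id99) recv 53: drop; pos6(id90) recv 99: fwd; pos0(id15) recv 90: fwd
Round 2: pos4(id53) recv 66: fwd; pos5(id99) recv 62: drop; pos0(id15) recv 99: fwd; pos1(id55) recv 90: fwd
Round 3: pos5(id99) recv 66: drop; pos1(id55) recv 99: fwd; pos2(id66) recv 90: fwd
Round 4: pos2(id66) recv 99: fwd; pos3(id62) recv 90: fwd
Round 5: pos3(id62) recv 99: fwd; pos4(id53) recv 90: fwd
Round 6: pos4(id53) recv 99: fwd; pos5(id99) recv 90: drop
Round 7: pos5(id99) recv 99: ELECTED
Message ID 62 originates at pos 3; dropped at pos 5 in round 2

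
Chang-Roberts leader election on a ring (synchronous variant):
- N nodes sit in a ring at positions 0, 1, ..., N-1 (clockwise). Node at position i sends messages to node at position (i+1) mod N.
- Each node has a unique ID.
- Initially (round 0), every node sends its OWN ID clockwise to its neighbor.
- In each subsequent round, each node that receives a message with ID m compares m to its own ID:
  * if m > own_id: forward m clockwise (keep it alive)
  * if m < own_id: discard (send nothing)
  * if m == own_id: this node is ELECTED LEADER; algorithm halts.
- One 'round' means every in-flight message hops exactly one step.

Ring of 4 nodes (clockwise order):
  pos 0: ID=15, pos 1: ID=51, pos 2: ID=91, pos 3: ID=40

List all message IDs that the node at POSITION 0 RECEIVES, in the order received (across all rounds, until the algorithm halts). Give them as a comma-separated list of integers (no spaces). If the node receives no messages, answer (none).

Answer: 40,91

Derivation:
Round 1: pos1(id51) recv 15: drop; pos2(id91) recv 51: drop; pos3(id40) recv 91: fwd; pos0(id15) recv 40: fwd
Round 2: pos0(id15) recv 91: fwd; pos1(id51) recv 40: drop
Round 3: pos1(id51) recv 91: fwd
Round 4: pos2(id91) recv 91: ELECTED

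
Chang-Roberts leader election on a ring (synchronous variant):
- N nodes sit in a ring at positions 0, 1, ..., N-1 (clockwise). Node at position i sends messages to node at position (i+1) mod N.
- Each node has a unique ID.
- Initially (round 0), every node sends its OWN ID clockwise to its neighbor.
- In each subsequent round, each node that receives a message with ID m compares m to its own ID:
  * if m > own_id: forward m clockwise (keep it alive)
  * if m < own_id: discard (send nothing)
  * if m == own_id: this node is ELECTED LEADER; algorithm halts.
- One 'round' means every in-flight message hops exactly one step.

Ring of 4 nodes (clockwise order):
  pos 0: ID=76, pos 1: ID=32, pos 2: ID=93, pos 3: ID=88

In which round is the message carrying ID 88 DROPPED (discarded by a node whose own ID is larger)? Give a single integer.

Answer: 3

Derivation:
Round 1: pos1(id32) recv 76: fwd; pos2(id93) recv 32: drop; pos3(id88) recv 93: fwd; pos0(id76) recv 88: fwd
Round 2: pos2(id93) recv 76: drop; pos0(id76) recv 93: fwd; pos1(id32) recv 88: fwd
Round 3: pos1(id32) recv 93: fwd; pos2(id93) recv 88: drop
Round 4: pos2(id93) recv 93: ELECTED
Message ID 88 originates at pos 3; dropped at pos 2 in round 3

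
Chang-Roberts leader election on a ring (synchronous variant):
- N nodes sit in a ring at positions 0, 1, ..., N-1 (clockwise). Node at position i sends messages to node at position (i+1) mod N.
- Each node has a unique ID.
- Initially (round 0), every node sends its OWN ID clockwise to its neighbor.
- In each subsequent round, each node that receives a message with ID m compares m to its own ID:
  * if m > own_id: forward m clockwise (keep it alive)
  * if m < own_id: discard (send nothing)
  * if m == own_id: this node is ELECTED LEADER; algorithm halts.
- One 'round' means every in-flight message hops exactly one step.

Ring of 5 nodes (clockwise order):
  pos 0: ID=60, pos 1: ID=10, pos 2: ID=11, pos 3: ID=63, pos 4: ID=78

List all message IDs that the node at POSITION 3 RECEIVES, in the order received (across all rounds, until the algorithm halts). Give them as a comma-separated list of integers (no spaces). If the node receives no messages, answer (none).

Round 1: pos1(id10) recv 60: fwd; pos2(id11) recv 10: drop; pos3(id63) recv 11: drop; pos4(id78) recv 63: drop; pos0(id60) recv 78: fwd
Round 2: pos2(id11) recv 60: fwd; pos1(id10) recv 78: fwd
Round 3: pos3(id63) recv 60: drop; pos2(id11) recv 78: fwd
Round 4: pos3(id63) recv 78: fwd
Round 5: pos4(id78) recv 78: ELECTED

Answer: 11,60,78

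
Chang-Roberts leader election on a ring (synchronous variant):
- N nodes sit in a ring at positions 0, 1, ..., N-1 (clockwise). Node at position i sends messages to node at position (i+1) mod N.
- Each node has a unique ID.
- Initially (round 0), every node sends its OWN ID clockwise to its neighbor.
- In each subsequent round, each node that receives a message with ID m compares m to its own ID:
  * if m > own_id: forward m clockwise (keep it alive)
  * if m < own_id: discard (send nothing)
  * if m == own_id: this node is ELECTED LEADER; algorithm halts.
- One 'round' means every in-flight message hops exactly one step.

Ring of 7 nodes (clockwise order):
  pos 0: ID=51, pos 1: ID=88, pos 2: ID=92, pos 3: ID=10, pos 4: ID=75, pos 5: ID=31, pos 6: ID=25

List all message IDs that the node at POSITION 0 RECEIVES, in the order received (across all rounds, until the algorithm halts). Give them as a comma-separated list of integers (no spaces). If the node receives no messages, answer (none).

Round 1: pos1(id88) recv 51: drop; pos2(id92) recv 88: drop; pos3(id10) recv 92: fwd; pos4(id75) recv 10: drop; pos5(id31) recv 75: fwd; pos6(id25) recv 31: fwd; pos0(id51) recv 25: drop
Round 2: pos4(id75) recv 92: fwd; pos6(id25) recv 75: fwd; pos0(id51) recv 31: drop
Round 3: pos5(id31) recv 92: fwd; pos0(id51) recv 75: fwd
Round 4: pos6(id25) recv 92: fwd; pos1(id88) recv 75: drop
Round 5: pos0(id51) recv 92: fwd
Round 6: pos1(id88) recv 92: fwd
Round 7: pos2(id92) recv 92: ELECTED

Answer: 25,31,75,92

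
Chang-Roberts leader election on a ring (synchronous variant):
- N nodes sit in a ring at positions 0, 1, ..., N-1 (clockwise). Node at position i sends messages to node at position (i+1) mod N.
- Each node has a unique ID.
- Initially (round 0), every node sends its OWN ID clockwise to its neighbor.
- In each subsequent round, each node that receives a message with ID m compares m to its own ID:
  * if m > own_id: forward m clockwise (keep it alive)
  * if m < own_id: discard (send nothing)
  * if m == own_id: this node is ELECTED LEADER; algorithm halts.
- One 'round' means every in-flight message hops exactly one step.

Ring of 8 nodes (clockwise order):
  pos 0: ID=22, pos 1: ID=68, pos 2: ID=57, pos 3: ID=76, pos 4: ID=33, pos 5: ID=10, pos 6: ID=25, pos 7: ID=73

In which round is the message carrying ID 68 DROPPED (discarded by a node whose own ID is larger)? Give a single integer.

Round 1: pos1(id68) recv 22: drop; pos2(id57) recv 68: fwd; pos3(id76) recv 57: drop; pos4(id33) recv 76: fwd; pos5(id10) recv 33: fwd; pos6(id25) recv 10: drop; pos7(id73) recv 25: drop; pos0(id22) recv 73: fwd
Round 2: pos3(id76) recv 68: drop; pos5(id10) recv 76: fwd; pos6(id25) recv 33: fwd; pos1(id68) recv 73: fwd
Round 3: pos6(id25) recv 76: fwd; pos7(id73) recv 33: drop; pos2(id57) recv 73: fwd
Round 4: pos7(id73) recv 76: fwd; pos3(id76) recv 73: drop
Round 5: pos0(id22) recv 76: fwd
Round 6: pos1(id68) recv 76: fwd
Round 7: pos2(id57) recv 76: fwd
Round 8: pos3(id76) recv 76: ELECTED
Message ID 68 originates at pos 1; dropped at pos 3 in round 2

Answer: 2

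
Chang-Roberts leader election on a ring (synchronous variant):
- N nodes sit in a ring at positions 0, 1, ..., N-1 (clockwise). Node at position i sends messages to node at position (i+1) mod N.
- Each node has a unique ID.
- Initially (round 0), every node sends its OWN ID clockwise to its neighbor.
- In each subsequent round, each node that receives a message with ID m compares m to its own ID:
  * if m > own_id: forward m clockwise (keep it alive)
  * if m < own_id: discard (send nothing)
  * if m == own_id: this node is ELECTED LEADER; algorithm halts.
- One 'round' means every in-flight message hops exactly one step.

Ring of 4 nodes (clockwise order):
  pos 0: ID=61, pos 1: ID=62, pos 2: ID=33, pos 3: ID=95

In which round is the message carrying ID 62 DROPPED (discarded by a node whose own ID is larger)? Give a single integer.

Answer: 2

Derivation:
Round 1: pos1(id62) recv 61: drop; pos2(id33) recv 62: fwd; pos3(id95) recv 33: drop; pos0(id61) recv 95: fwd
Round 2: pos3(id95) recv 62: drop; pos1(id62) recv 95: fwd
Round 3: pos2(id33) recv 95: fwd
Round 4: pos3(id95) recv 95: ELECTED
Message ID 62 originates at pos 1; dropped at pos 3 in round 2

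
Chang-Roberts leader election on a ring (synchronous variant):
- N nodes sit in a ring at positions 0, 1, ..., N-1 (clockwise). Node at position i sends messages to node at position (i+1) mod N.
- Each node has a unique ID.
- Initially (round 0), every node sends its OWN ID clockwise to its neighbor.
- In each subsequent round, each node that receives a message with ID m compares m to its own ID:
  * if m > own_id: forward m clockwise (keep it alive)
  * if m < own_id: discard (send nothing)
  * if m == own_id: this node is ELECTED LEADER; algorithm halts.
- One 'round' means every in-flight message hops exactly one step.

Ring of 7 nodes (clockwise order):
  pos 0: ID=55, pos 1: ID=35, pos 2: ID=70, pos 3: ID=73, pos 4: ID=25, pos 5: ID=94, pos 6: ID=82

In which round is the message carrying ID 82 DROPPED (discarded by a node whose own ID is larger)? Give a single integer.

Answer: 6

Derivation:
Round 1: pos1(id35) recv 55: fwd; pos2(id70) recv 35: drop; pos3(id73) recv 70: drop; pos4(id25) recv 73: fwd; pos5(id94) recv 25: drop; pos6(id82) recv 94: fwd; pos0(id55) recv 82: fwd
Round 2: pos2(id70) recv 55: drop; pos5(id94) recv 73: drop; pos0(id55) recv 94: fwd; pos1(id35) recv 82: fwd
Round 3: pos1(id35) recv 94: fwd; pos2(id70) recv 82: fwd
Round 4: pos2(id70) recv 94: fwd; pos3(id73) recv 82: fwd
Round 5: pos3(id73) recv 94: fwd; pos4(id25) recv 82: fwd
Round 6: pos4(id25) recv 94: fwd; pos5(id94) recv 82: drop
Round 7: pos5(id94) recv 94: ELECTED
Message ID 82 originates at pos 6; dropped at pos 5 in round 6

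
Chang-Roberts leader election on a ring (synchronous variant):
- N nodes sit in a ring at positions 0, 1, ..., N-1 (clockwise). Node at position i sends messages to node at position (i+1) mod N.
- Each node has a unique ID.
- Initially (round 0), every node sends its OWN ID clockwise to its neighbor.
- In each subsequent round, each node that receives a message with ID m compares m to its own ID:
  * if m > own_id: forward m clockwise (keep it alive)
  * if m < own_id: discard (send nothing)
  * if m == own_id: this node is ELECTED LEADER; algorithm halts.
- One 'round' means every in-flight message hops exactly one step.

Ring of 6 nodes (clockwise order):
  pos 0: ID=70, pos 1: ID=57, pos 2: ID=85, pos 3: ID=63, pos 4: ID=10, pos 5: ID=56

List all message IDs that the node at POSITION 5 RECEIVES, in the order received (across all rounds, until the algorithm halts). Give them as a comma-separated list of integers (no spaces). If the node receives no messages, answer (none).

Answer: 10,63,85

Derivation:
Round 1: pos1(id57) recv 70: fwd; pos2(id85) recv 57: drop; pos3(id63) recv 85: fwd; pos4(id10) recv 63: fwd; pos5(id56) recv 10: drop; pos0(id70) recv 56: drop
Round 2: pos2(id85) recv 70: drop; pos4(id10) recv 85: fwd; pos5(id56) recv 63: fwd
Round 3: pos5(id56) recv 85: fwd; pos0(id70) recv 63: drop
Round 4: pos0(id70) recv 85: fwd
Round 5: pos1(id57) recv 85: fwd
Round 6: pos2(id85) recv 85: ELECTED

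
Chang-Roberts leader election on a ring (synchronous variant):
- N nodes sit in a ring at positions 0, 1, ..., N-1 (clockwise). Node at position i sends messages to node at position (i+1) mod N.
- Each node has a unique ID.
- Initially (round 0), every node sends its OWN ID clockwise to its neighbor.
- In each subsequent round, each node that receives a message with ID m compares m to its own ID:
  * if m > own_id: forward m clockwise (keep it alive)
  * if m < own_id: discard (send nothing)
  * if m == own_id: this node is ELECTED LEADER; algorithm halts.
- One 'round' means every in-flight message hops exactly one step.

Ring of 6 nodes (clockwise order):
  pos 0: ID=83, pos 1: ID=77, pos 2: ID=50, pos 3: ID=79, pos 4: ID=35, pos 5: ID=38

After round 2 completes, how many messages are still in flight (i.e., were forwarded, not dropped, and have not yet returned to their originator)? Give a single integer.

Round 1: pos1(id77) recv 83: fwd; pos2(id50) recv 77: fwd; pos3(id79) recv 50: drop; pos4(id35) recv 79: fwd; pos5(id38) recv 35: drop; pos0(id83) recv 38: drop
Round 2: pos2(id50) recv 83: fwd; pos3(id79) recv 77: drop; pos5(id38) recv 79: fwd
After round 2: 2 messages still in flight

Answer: 2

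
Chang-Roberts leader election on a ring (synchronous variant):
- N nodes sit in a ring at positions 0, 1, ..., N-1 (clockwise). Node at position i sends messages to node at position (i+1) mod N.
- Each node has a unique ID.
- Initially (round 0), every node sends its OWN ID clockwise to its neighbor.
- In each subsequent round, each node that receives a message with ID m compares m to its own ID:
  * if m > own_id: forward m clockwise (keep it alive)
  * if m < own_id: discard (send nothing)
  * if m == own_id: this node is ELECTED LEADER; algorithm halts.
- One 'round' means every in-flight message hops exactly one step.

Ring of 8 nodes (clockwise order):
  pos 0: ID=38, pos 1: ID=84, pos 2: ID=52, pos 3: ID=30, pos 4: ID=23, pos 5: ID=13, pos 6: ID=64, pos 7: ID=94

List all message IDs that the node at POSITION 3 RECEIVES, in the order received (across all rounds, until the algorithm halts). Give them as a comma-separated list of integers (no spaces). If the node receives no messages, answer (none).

Answer: 52,84,94

Derivation:
Round 1: pos1(id84) recv 38: drop; pos2(id52) recv 84: fwd; pos3(id30) recv 52: fwd; pos4(id23) recv 30: fwd; pos5(id13) recv 23: fwd; pos6(id64) recv 13: drop; pos7(id94) recv 64: drop; pos0(id38) recv 94: fwd
Round 2: pos3(id30) recv 84: fwd; pos4(id23) recv 52: fwd; pos5(id13) recv 30: fwd; pos6(id64) recv 23: drop; pos1(id84) recv 94: fwd
Round 3: pos4(id23) recv 84: fwd; pos5(id13) recv 52: fwd; pos6(id64) recv 30: drop; pos2(id52) recv 94: fwd
Round 4: pos5(id13) recv 84: fwd; pos6(id64) recv 52: drop; pos3(id30) recv 94: fwd
Round 5: pos6(id64) recv 84: fwd; pos4(id23) recv 94: fwd
Round 6: pos7(id94) recv 84: drop; pos5(id13) recv 94: fwd
Round 7: pos6(id64) recv 94: fwd
Round 8: pos7(id94) recv 94: ELECTED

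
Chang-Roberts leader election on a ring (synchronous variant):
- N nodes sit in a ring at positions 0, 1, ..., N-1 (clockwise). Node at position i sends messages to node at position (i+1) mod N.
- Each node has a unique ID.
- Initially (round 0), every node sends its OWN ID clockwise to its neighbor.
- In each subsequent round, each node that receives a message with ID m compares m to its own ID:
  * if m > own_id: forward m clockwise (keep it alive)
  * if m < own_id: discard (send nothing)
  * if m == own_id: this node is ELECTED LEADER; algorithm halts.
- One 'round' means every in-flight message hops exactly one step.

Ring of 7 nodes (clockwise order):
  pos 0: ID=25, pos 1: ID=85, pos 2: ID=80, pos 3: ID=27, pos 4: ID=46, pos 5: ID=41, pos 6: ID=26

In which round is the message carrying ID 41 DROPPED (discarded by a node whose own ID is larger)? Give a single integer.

Round 1: pos1(id85) recv 25: drop; pos2(id80) recv 85: fwd; pos3(id27) recv 80: fwd; pos4(id46) recv 27: drop; pos5(id41) recv 46: fwd; pos6(id26) recv 41: fwd; pos0(id25) recv 26: fwd
Round 2: pos3(id27) recv 85: fwd; pos4(id46) recv 80: fwd; pos6(id26) recv 46: fwd; pos0(id25) recv 41: fwd; pos1(id85) recv 26: drop
Round 3: pos4(id46) recv 85: fwd; pos5(id41) recv 80: fwd; pos0(id25) recv 46: fwd; pos1(id85) recv 41: drop
Round 4: pos5(id41) recv 85: fwd; pos6(id26) recv 80: fwd; pos1(id85) recv 46: drop
Round 5: pos6(id26) recv 85: fwd; pos0(id25) recv 80: fwd
Round 6: pos0(id25) recv 85: fwd; pos1(id85) recv 80: drop
Round 7: pos1(id85) recv 85: ELECTED
Message ID 41 originates at pos 5; dropped at pos 1 in round 3

Answer: 3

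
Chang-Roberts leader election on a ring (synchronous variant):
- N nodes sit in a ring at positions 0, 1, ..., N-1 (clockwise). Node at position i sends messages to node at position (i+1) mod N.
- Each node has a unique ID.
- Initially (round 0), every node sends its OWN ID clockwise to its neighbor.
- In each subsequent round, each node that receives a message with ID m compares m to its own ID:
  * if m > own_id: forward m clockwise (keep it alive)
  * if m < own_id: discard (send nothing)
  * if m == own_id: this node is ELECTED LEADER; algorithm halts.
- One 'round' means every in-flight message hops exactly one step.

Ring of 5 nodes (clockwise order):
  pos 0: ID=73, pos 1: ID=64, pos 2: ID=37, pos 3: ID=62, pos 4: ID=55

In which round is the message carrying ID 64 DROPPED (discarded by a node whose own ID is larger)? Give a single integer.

Answer: 4

Derivation:
Round 1: pos1(id64) recv 73: fwd; pos2(id37) recv 64: fwd; pos3(id62) recv 37: drop; pos4(id55) recv 62: fwd; pos0(id73) recv 55: drop
Round 2: pos2(id37) recv 73: fwd; pos3(id62) recv 64: fwd; pos0(id73) recv 62: drop
Round 3: pos3(id62) recv 73: fwd; pos4(id55) recv 64: fwd
Round 4: pos4(id55) recv 73: fwd; pos0(id73) recv 64: drop
Round 5: pos0(id73) recv 73: ELECTED
Message ID 64 originates at pos 1; dropped at pos 0 in round 4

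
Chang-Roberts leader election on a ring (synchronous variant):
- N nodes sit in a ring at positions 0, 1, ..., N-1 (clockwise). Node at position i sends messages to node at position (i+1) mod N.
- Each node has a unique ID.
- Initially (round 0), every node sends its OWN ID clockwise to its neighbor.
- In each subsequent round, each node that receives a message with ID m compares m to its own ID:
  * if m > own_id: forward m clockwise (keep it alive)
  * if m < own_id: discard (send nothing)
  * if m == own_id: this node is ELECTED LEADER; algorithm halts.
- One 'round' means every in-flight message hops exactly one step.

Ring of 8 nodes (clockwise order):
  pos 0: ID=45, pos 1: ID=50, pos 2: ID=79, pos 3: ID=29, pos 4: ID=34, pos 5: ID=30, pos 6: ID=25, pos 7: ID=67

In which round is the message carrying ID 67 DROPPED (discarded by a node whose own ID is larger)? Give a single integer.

Answer: 3

Derivation:
Round 1: pos1(id50) recv 45: drop; pos2(id79) recv 50: drop; pos3(id29) recv 79: fwd; pos4(id34) recv 29: drop; pos5(id30) recv 34: fwd; pos6(id25) recv 30: fwd; pos7(id67) recv 25: drop; pos0(id45) recv 67: fwd
Round 2: pos4(id34) recv 79: fwd; pos6(id25) recv 34: fwd; pos7(id67) recv 30: drop; pos1(id50) recv 67: fwd
Round 3: pos5(id30) recv 79: fwd; pos7(id67) recv 34: drop; pos2(id79) recv 67: drop
Round 4: pos6(id25) recv 79: fwd
Round 5: pos7(id67) recv 79: fwd
Round 6: pos0(id45) recv 79: fwd
Round 7: pos1(id50) recv 79: fwd
Round 8: pos2(id79) recv 79: ELECTED
Message ID 67 originates at pos 7; dropped at pos 2 in round 3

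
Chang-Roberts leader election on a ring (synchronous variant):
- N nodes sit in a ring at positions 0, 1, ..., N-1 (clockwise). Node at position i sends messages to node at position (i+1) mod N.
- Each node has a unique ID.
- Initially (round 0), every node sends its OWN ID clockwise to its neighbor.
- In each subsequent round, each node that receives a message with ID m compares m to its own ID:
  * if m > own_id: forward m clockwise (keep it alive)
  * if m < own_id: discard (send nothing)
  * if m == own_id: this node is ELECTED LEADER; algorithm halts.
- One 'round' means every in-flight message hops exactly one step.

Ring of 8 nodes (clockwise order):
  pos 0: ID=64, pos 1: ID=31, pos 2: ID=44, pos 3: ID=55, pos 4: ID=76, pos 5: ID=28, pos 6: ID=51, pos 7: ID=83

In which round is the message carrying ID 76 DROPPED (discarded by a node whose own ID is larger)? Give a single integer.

Answer: 3

Derivation:
Round 1: pos1(id31) recv 64: fwd; pos2(id44) recv 31: drop; pos3(id55) recv 44: drop; pos4(id76) recv 55: drop; pos5(id28) recv 76: fwd; pos6(id51) recv 28: drop; pos7(id83) recv 51: drop; pos0(id64) recv 83: fwd
Round 2: pos2(id44) recv 64: fwd; pos6(id51) recv 76: fwd; pos1(id31) recv 83: fwd
Round 3: pos3(id55) recv 64: fwd; pos7(id83) recv 76: drop; pos2(id44) recv 83: fwd
Round 4: pos4(id76) recv 64: drop; pos3(id55) recv 83: fwd
Round 5: pos4(id76) recv 83: fwd
Round 6: pos5(id28) recv 83: fwd
Round 7: pos6(id51) recv 83: fwd
Round 8: pos7(id83) recv 83: ELECTED
Message ID 76 originates at pos 4; dropped at pos 7 in round 3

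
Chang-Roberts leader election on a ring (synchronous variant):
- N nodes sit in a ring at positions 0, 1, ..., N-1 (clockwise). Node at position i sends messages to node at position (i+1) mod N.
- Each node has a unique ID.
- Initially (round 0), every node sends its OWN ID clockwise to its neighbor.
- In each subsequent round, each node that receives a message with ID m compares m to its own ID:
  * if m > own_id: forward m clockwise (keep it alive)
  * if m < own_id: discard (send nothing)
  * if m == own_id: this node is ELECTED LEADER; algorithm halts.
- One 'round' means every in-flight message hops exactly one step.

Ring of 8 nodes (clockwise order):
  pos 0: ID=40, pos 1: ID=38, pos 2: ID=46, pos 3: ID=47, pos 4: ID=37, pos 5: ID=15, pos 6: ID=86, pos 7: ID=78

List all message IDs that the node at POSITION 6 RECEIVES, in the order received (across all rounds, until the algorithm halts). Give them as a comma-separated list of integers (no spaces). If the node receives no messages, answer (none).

Round 1: pos1(id38) recv 40: fwd; pos2(id46) recv 38: drop; pos3(id47) recv 46: drop; pos4(id37) recv 47: fwd; pos5(id15) recv 37: fwd; pos6(id86) recv 15: drop; pos7(id78) recv 86: fwd; pos0(id40) recv 78: fwd
Round 2: pos2(id46) recv 40: drop; pos5(id15) recv 47: fwd; pos6(id86) recv 37: drop; pos0(id40) recv 86: fwd; pos1(id38) recv 78: fwd
Round 3: pos6(id86) recv 47: drop; pos1(id38) recv 86: fwd; pos2(id46) recv 78: fwd
Round 4: pos2(id46) recv 86: fwd; pos3(id47) recv 78: fwd
Round 5: pos3(id47) recv 86: fwd; pos4(id37) recv 78: fwd
Round 6: pos4(id37) recv 86: fwd; pos5(id15) recv 78: fwd
Round 7: pos5(id15) recv 86: fwd; pos6(id86) recv 78: drop
Round 8: pos6(id86) recv 86: ELECTED

Answer: 15,37,47,78,86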